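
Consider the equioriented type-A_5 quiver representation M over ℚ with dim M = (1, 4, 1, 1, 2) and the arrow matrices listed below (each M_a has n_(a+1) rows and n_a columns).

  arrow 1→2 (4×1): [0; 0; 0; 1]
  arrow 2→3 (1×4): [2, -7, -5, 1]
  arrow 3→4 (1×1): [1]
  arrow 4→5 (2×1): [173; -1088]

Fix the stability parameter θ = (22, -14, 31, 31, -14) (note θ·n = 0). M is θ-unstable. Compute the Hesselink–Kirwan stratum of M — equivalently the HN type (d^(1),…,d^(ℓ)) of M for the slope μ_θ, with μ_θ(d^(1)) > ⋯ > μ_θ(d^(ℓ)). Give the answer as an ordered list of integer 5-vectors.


Via rank(M_{q-1}∘⋯∘M_p): M ≅ I[1,5], I[2,2]^3, I[5,5].
μ_θ-semistable layers: μ^(1)=16; μ^(2)=4; μ^(3)=-14

((0, 0, 1, 1, 1); (1, 1, 0, 0, 0); (0, 3, 0, 0, 1))


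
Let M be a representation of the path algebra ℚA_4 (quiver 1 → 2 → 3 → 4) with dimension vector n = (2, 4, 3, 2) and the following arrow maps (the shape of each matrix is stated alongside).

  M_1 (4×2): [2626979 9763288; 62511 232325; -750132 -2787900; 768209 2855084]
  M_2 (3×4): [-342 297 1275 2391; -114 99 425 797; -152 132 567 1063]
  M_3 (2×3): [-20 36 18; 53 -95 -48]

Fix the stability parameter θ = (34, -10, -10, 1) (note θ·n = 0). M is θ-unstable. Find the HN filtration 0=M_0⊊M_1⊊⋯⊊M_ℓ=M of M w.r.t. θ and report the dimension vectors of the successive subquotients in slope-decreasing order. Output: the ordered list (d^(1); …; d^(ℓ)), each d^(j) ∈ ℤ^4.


Via rank(M_{q-1}∘⋯∘M_p): M ≅ I[1,3], I[1,4], I[2,2]^2, I[3,4].
μ_θ-semistable layers: μ^(1)=14/3; μ^(2)=15/4; μ^(3)=1; μ^(4)=-10

((1, 1, 1, 0); (1, 1, 1, 1); (0, 0, 0, 1); (0, 2, 1, 0))


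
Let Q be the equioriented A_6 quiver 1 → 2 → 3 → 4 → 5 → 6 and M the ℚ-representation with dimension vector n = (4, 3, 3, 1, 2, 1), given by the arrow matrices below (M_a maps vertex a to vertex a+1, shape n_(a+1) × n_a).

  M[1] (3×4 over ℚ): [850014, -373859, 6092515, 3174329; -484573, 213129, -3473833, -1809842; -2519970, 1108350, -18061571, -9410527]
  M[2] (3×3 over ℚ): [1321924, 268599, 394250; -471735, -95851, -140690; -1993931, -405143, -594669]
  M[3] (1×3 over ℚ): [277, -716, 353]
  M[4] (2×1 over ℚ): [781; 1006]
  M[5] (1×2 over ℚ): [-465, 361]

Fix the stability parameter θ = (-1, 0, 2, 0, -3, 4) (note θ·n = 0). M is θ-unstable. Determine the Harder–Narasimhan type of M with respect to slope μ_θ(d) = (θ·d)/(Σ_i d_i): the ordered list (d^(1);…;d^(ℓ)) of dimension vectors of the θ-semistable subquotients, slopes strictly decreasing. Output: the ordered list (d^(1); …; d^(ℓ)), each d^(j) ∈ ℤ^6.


Interval decomposition of M: I[1,1], I[1,3]^2, I[1,6], I[5,5].
HN type (ℓ=6): μ^(1)=4; μ^(2)=2; μ^(3)=0; μ^(4)=-1/4; μ^(5)=-1; μ^(6)=-3

((0, 0, 0, 0, 0, 1); (0, 0, 2, 0, 0, 0); (0, 2, 0, 0, 0, 0); (0, 1, 1, 1, 1, 0); (4, 0, 0, 0, 0, 0); (0, 0, 0, 0, 1, 0))


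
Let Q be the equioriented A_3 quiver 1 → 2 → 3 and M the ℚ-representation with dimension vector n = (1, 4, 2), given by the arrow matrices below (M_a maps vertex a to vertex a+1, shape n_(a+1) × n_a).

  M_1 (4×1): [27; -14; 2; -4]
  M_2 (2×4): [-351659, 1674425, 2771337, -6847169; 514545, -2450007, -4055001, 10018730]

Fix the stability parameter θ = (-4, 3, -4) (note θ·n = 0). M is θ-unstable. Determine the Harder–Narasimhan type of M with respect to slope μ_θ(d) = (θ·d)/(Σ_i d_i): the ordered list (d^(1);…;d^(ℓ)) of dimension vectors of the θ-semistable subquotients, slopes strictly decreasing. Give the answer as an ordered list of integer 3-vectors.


Barcode: M ≅ I[1,3], I[2,2]^2, I[2,3]. HN layers by μ_θ (3 steps, strictly decreasing):
  μ^(1)=3; μ^(2)=-1/2; μ^(3)=-4

((0, 2, 0); (0, 2, 2); (1, 0, 0))


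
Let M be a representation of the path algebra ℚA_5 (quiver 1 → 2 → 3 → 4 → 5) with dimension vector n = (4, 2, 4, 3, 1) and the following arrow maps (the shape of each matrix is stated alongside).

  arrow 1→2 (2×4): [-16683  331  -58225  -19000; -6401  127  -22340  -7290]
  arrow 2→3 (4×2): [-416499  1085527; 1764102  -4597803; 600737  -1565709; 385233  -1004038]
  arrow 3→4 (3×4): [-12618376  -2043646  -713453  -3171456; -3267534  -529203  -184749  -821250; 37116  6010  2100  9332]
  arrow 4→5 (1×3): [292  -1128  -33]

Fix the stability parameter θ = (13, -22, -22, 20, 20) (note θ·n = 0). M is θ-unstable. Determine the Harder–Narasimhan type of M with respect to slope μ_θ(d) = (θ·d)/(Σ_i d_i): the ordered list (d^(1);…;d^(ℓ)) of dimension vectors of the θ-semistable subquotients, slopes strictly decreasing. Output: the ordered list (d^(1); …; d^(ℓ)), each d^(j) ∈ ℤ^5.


Barcode: M ≅ I[1,1]^2, I[1,4], I[1,5], I[3,3]^2, I[4,4]. HN layers by μ_θ (4 steps, strictly decreasing):
  μ^(1)=20; μ^(2)=13; μ^(3)=-31/3; μ^(4)=-22

((0, 0, 0, 3, 1); (2, 0, 0, 0, 0); (2, 2, 2, 0, 0); (0, 0, 2, 0, 0))


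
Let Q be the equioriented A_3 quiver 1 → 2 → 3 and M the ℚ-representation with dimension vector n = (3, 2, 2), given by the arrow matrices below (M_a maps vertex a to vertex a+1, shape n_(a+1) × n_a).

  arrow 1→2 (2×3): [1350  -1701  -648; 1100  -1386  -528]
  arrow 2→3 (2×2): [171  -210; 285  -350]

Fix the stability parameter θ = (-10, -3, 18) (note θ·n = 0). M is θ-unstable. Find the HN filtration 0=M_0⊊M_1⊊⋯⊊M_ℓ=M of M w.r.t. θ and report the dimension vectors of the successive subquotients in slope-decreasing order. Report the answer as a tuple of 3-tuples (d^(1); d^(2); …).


Via rank(M_{q-1}∘⋯∘M_p): M ≅ I[1,1]^2, I[1,3], I[2,2], I[3,3].
μ_θ-semistable layers: μ^(1)=18; μ^(2)=-3; μ^(3)=-10

((0, 0, 2); (0, 2, 0); (3, 0, 0))


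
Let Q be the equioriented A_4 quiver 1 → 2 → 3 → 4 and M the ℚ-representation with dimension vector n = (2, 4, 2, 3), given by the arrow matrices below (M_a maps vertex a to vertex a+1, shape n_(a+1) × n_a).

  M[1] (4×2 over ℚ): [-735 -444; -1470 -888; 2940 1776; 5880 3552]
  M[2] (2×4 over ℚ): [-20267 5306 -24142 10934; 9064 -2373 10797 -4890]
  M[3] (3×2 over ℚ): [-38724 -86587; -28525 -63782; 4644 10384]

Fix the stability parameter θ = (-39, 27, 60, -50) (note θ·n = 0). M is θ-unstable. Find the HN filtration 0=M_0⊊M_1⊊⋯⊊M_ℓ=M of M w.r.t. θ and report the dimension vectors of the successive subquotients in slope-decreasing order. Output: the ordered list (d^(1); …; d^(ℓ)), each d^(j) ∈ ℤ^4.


Barcode: M ≅ I[1,1], I[1,4], I[2,2]^2, I[2,4], I[4,4]. HN layers by μ_θ (4 steps, strictly decreasing):
  μ^(1)=27; μ^(2)=37/3; μ^(3)=-39; μ^(4)=-50

((0, 2, 0, 0); (0, 2, 2, 2); (2, 0, 0, 0); (0, 0, 0, 1))


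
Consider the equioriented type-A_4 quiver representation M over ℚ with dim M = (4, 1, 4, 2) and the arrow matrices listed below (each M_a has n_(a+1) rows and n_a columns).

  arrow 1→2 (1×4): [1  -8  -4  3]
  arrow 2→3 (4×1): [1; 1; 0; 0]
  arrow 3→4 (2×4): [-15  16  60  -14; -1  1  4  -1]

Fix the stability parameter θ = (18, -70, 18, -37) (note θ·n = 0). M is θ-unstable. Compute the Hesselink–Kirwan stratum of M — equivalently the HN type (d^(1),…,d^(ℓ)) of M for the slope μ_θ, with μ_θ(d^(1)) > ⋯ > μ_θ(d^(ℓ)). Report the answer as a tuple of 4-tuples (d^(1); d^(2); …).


Via rank(M_{q-1}∘⋯∘M_p): M ≅ I[1,1]^3, I[1,4], I[3,3]^2, I[3,4].
μ_θ-semistable layers: μ^(1)=18; μ^(2)=-19/2; μ^(3)=-26

((3, 0, 2, 0); (0, 0, 2, 2); (1, 1, 0, 0))


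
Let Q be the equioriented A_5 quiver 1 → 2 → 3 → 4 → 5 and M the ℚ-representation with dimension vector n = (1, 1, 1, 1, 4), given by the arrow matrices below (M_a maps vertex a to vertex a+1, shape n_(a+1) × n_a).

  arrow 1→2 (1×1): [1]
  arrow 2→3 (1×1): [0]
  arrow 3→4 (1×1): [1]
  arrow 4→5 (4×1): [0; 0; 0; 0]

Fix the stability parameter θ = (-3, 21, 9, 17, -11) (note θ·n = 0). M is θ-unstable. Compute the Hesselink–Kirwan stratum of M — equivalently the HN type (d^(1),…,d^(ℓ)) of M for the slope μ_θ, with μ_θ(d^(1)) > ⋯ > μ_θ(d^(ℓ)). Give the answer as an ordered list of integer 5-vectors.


Barcode: M ≅ I[1,2], I[3,4], I[5,5]^4. HN layers by μ_θ (5 steps, strictly decreasing):
  μ^(1)=21; μ^(2)=17; μ^(3)=9; μ^(4)=-3; μ^(5)=-11

((0, 1, 0, 0, 0); (0, 0, 0, 1, 0); (0, 0, 1, 0, 0); (1, 0, 0, 0, 0); (0, 0, 0, 0, 4))


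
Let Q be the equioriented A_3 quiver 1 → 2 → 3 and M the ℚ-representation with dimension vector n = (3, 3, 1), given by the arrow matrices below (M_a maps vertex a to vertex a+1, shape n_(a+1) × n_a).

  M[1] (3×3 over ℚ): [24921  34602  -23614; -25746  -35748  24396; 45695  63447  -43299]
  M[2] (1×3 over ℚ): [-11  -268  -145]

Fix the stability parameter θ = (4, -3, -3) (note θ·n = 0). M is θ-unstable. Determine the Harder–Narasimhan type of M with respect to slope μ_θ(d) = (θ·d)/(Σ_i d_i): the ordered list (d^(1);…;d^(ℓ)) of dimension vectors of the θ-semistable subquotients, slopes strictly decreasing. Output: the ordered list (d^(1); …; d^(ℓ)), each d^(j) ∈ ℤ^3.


Interval decomposition of M: I[1,1], I[1,2], I[1,3], I[2,2].
HN type (ℓ=4): μ^(1)=4; μ^(2)=1/2; μ^(3)=-2/3; μ^(4)=-3

((1, 0, 0); (1, 1, 0); (1, 1, 1); (0, 1, 0))


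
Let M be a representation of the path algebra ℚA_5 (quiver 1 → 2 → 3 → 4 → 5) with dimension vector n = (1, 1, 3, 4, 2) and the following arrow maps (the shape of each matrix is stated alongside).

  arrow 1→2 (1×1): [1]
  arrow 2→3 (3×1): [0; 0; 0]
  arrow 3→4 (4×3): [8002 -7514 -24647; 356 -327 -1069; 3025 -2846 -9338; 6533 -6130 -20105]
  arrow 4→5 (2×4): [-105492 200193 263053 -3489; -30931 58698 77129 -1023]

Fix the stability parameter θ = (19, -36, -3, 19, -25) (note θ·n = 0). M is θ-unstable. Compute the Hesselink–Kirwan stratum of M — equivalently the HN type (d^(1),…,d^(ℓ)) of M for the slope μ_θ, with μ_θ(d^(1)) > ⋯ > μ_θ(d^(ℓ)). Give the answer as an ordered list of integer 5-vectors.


Via rank(M_{q-1}∘⋯∘M_p): M ≅ I[1,2], I[3,4]^2, I[3,5], I[4,5].
μ_θ-semistable layers: μ^(1)=19; μ^(2)=-3; μ^(3)=-17/2

((0, 0, 0, 2, 0); (0, 0, 3, 2, 2); (1, 1, 0, 0, 0))


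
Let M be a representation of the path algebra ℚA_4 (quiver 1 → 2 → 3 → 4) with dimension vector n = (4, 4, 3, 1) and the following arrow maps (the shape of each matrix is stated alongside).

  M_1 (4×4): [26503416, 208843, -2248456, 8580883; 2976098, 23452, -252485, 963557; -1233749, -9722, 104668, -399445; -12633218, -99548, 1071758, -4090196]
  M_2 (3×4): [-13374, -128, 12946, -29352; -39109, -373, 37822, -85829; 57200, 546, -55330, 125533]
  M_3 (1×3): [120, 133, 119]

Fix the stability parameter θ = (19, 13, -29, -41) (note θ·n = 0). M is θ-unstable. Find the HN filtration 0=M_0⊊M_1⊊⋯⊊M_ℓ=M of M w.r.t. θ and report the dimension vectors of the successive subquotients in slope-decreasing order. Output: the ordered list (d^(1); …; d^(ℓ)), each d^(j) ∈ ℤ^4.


Via rank(M_{q-1}∘⋯∘M_p): M ≅ I[1,1], I[1,2], I[1,3], I[1,4], I[2,3].
μ_θ-semistable layers: μ^(1)=19; μ^(2)=16; μ^(3)=1; μ^(4)=-8; μ^(5)=-19/2

((1, 0, 0, 0); (1, 1, 0, 0); (1, 1, 1, 0); (0, 1, 1, 0); (1, 1, 1, 1))


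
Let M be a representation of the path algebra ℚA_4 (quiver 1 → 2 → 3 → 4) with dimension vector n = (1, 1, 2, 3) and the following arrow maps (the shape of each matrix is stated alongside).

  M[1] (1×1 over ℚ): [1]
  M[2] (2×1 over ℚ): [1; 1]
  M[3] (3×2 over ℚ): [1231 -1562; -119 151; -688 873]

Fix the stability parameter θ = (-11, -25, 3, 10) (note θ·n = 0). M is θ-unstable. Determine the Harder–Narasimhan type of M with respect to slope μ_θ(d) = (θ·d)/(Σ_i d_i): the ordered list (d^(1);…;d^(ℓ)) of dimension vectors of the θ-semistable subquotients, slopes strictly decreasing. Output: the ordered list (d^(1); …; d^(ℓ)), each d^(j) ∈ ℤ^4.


Via rank(M_{q-1}∘⋯∘M_p): M ≅ I[1,4], I[3,4], I[4,4].
μ_θ-semistable layers: μ^(1)=10; μ^(2)=3; μ^(3)=-18

((0, 0, 0, 3); (0, 0, 2, 0); (1, 1, 0, 0))


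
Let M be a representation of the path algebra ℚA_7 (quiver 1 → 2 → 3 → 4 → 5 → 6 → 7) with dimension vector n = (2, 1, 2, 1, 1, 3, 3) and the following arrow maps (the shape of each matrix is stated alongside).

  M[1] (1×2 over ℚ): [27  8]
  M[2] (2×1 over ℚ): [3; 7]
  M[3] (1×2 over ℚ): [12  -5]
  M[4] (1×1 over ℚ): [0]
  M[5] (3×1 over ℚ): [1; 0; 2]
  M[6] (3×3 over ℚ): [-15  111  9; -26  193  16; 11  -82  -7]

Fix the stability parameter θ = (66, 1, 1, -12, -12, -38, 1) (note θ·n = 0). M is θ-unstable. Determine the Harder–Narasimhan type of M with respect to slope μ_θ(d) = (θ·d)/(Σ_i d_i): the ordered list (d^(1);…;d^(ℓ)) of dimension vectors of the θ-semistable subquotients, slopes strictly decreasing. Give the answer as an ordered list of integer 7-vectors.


Barcode: M ≅ I[1,1], I[1,4], I[3,3], I[5,7], I[6,6], I[6,7], I[7,7]. HN layers by μ_θ (5 steps, strictly decreasing):
  μ^(1)=66; μ^(2)=14; μ^(3)=1; μ^(4)=-25; μ^(5)=-38

((1, 0, 0, 0, 0, 0, 0); (1, 1, 1, 1, 0, 0, 0); (0, 0, 1, 0, 0, 0, 3); (0, 0, 0, 0, 1, 1, 0); (0, 0, 0, 0, 0, 2, 0))


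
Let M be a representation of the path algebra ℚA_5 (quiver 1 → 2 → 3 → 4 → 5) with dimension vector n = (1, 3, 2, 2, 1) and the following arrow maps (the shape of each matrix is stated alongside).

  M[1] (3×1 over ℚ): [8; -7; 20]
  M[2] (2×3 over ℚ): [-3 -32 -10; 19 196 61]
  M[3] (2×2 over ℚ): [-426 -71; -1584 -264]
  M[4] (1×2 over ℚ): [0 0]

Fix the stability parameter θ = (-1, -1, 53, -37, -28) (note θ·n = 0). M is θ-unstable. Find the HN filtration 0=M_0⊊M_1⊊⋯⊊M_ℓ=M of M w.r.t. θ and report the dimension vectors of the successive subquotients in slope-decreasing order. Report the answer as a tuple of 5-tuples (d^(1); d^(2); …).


Barcode: M ≅ I[1,2], I[2,3], I[2,4], I[4,4], I[5,5]. HN layers by μ_θ (5 steps, strictly decreasing):
  μ^(1)=53; μ^(2)=8; μ^(3)=-1; μ^(4)=-28; μ^(5)=-37

((0, 0, 1, 0, 0); (0, 0, 1, 1, 0); (1, 3, 0, 0, 0); (0, 0, 0, 0, 1); (0, 0, 0, 1, 0))


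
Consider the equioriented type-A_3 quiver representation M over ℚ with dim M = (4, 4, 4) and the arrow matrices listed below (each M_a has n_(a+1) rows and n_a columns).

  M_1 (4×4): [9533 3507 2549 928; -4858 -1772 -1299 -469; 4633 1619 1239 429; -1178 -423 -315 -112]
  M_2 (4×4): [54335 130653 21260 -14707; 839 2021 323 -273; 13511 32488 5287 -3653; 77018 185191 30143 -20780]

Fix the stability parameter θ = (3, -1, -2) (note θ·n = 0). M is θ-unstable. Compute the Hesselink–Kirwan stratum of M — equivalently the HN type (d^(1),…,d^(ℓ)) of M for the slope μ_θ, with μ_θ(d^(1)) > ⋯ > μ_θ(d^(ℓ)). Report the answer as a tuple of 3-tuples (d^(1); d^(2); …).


Barcode: M ≅ I[1,2], I[1,3]^3, I[3,3]. HN layers by μ_θ (3 steps, strictly decreasing):
  μ^(1)=1; μ^(2)=0; μ^(3)=-2

((1, 1, 0); (3, 3, 3); (0, 0, 1))


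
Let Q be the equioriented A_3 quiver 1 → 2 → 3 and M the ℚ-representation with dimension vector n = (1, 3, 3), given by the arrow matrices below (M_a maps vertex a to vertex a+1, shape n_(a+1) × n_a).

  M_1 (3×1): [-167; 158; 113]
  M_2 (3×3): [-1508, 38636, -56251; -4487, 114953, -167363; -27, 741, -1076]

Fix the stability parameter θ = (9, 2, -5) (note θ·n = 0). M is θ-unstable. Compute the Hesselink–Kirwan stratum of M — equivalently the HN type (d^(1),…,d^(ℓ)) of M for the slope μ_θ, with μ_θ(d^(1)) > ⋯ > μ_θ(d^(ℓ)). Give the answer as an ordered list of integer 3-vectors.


Interval decomposition of M: I[1,3], I[2,2], I[2,3], I[3,3].
HN type (ℓ=3): μ^(1)=2; μ^(2)=-3/2; μ^(3)=-5

((1, 2, 1); (0, 1, 1); (0, 0, 1))


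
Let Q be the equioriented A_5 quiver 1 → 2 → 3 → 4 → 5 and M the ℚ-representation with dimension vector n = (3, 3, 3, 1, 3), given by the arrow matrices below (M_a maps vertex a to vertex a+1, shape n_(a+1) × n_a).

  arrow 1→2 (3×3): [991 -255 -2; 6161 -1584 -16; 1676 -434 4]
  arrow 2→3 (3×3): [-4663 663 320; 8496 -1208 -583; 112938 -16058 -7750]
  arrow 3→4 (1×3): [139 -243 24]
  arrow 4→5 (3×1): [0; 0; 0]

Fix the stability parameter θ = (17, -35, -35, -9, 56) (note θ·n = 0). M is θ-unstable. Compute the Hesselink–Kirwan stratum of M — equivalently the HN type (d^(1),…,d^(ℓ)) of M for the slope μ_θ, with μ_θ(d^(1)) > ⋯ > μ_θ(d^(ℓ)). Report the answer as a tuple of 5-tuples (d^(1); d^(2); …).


Barcode: M ≅ I[1,1], I[1,2], I[1,4], I[2,3], I[3,3], I[5,5]^3. HN layers by μ_θ (5 steps, strictly decreasing):
  μ^(1)=56; μ^(2)=17; μ^(3)=-9; μ^(4)=-53/3; μ^(5)=-35

((0, 0, 0, 0, 3); (1, 0, 0, 0, 0); (1, 1, 0, 1, 0); (1, 1, 1, 0, 0); (0, 1, 2, 0, 0))


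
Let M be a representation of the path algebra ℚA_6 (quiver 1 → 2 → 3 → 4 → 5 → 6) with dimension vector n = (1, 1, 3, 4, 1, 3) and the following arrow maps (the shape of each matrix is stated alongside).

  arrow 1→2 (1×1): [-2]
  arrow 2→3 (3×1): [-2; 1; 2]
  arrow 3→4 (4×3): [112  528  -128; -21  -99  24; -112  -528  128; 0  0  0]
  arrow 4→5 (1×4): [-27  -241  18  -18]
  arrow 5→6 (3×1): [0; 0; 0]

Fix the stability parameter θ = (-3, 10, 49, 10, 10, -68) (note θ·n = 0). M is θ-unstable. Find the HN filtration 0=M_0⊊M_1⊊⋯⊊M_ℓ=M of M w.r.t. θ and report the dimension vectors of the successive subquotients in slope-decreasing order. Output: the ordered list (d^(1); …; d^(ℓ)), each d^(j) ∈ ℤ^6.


Via rank(M_{q-1}∘⋯∘M_p): M ≅ I[1,5], I[3,3]^2, I[4,4]^3, I[6,6]^3.
μ_θ-semistable layers: μ^(1)=49; μ^(2)=23; μ^(3)=10; μ^(4)=-3; μ^(5)=-68

((0, 0, 2, 0, 0, 0); (0, 0, 1, 1, 1, 0); (0, 1, 0, 3, 0, 0); (1, 0, 0, 0, 0, 0); (0, 0, 0, 0, 0, 3))


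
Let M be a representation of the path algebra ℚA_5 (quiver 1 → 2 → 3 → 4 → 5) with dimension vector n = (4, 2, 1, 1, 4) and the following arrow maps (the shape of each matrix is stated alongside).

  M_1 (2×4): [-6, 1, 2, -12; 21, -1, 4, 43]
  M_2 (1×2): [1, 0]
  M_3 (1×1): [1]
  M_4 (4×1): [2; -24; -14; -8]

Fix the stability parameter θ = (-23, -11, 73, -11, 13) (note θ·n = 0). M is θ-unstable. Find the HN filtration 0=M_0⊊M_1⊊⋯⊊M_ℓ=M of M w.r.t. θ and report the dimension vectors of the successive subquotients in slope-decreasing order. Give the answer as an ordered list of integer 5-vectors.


Via rank(M_{q-1}∘⋯∘M_p): M ≅ I[1,1]^2, I[1,2], I[1,5], I[5,5]^3.
μ_θ-semistable layers: μ^(1)=25; μ^(2)=13; μ^(3)=-11; μ^(4)=-23

((0, 0, 1, 1, 1); (0, 0, 0, 0, 3); (0, 2, 0, 0, 0); (4, 0, 0, 0, 0))


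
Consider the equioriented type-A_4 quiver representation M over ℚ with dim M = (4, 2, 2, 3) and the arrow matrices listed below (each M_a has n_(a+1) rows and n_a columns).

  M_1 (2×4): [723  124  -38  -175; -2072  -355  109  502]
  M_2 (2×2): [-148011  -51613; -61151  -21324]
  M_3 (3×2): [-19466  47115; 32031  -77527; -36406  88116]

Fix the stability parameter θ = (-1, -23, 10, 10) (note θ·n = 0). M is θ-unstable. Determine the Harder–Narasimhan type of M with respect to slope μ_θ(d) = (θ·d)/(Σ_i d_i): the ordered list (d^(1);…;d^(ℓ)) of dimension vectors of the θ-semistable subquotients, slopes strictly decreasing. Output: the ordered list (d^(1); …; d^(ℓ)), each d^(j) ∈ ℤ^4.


Interval decomposition of M: I[1,1]^2, I[1,4]^2, I[4,4].
HN type (ℓ=3): μ^(1)=10; μ^(2)=-1; μ^(3)=-12

((0, 0, 2, 3); (2, 0, 0, 0); (2, 2, 0, 0))


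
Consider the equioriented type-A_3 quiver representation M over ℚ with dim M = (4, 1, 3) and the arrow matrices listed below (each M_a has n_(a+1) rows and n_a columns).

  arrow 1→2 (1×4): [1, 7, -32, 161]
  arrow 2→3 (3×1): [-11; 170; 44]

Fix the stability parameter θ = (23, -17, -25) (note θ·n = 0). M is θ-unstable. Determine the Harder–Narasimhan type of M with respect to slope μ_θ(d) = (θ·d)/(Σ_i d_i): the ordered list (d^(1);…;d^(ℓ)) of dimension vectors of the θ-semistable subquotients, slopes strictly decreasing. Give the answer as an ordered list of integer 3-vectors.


Interval decomposition of M: I[1,1]^3, I[1,3], I[3,3]^2.
HN type (ℓ=3): μ^(1)=23; μ^(2)=-19/3; μ^(3)=-25

((3, 0, 0); (1, 1, 1); (0, 0, 2))


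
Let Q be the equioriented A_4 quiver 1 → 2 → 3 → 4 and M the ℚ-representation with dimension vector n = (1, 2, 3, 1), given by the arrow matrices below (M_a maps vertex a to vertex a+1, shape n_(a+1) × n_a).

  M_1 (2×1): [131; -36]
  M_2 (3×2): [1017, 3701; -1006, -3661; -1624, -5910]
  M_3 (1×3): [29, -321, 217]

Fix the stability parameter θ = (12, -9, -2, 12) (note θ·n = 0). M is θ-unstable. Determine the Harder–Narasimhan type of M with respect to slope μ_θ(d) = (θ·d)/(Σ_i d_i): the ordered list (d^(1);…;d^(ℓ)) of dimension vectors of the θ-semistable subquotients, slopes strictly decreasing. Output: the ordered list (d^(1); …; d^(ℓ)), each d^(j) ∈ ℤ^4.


Interval decomposition of M: I[1,4], I[2,3], I[3,3].
HN type (ℓ=4): μ^(1)=12; μ^(2)=1/3; μ^(3)=-2; μ^(4)=-9

((0, 0, 0, 1); (1, 1, 1, 0); (0, 0, 2, 0); (0, 1, 0, 0))


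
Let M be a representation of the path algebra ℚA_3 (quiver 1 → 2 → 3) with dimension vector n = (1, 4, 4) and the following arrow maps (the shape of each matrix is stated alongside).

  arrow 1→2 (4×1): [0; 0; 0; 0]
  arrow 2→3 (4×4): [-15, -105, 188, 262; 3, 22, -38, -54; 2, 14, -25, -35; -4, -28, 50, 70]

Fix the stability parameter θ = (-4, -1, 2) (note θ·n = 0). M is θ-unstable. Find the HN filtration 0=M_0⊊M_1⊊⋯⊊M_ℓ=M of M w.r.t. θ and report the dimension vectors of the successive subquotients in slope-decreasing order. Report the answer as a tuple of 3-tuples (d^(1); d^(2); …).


Interval decomposition of M: I[1,1], I[2,2], I[2,3]^3, I[3,3].
HN type (ℓ=3): μ^(1)=2; μ^(2)=-1; μ^(3)=-4

((0, 0, 4); (0, 4, 0); (1, 0, 0))


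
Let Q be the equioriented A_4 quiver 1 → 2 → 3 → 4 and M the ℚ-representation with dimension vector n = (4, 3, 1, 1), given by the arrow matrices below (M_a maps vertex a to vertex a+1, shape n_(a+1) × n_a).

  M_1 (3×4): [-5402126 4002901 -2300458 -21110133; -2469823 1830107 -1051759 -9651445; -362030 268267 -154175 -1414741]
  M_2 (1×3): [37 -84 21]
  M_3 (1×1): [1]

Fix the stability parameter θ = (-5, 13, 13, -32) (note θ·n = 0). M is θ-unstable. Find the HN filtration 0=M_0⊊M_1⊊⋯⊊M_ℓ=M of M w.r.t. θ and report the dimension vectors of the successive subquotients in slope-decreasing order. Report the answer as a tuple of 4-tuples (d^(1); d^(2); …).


Via rank(M_{q-1}∘⋯∘M_p): M ≅ I[1,1], I[1,2]^2, I[1,4].
μ_θ-semistable layers: μ^(1)=13; μ^(2)=-2; μ^(3)=-5

((0, 2, 0, 0); (0, 1, 1, 1); (4, 0, 0, 0))


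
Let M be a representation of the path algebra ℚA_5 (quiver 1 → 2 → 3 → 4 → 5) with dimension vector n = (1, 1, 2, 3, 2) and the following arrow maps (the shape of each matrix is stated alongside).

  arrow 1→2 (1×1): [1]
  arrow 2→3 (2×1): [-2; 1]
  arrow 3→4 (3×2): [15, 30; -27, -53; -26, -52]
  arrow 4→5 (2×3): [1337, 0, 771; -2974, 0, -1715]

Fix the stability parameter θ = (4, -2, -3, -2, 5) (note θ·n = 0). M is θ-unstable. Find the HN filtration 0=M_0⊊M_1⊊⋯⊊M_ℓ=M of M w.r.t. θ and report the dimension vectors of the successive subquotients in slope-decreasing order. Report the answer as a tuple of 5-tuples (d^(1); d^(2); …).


Barcode: M ≅ I[1,4], I[3,5], I[4,5]. HN layers by μ_θ (4 steps, strictly decreasing):
  μ^(1)=5; μ^(2)=-3/4; μ^(3)=-2; μ^(4)=-3

((0, 0, 0, 0, 2); (1, 1, 1, 1, 0); (0, 0, 0, 2, 0); (0, 0, 1, 0, 0))


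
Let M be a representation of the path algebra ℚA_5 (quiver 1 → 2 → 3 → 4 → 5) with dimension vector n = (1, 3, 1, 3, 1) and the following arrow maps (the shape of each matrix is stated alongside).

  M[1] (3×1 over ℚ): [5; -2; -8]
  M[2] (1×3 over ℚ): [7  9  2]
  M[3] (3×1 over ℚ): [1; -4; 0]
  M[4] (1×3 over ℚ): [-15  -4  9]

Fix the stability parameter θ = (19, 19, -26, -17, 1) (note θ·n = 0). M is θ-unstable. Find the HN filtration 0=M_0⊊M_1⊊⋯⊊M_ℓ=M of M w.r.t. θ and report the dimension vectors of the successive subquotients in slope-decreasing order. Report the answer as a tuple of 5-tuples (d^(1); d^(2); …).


Via rank(M_{q-1}∘⋯∘M_p): M ≅ I[1,5], I[2,2]^2, I[4,4]^2.
μ_θ-semistable layers: μ^(1)=19; μ^(2)=1; μ^(3)=-5/4; μ^(4)=-17

((0, 2, 0, 0, 0); (0, 0, 0, 0, 1); (1, 1, 1, 1, 0); (0, 0, 0, 2, 0))


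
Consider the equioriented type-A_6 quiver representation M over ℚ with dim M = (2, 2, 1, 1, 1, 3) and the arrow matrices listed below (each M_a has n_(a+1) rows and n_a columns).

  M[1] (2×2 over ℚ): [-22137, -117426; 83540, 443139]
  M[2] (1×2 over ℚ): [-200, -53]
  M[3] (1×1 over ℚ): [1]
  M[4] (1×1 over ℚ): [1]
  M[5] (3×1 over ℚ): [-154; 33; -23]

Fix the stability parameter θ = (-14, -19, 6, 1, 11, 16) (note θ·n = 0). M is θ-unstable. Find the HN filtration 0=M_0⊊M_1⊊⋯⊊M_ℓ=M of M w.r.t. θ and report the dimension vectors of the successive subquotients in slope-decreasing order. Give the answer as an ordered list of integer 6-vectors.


Via rank(M_{q-1}∘⋯∘M_p): M ≅ I[1,2], I[1,6], I[6,6]^2.
μ_θ-semistable layers: μ^(1)=16; μ^(2)=11; μ^(3)=7/2; μ^(4)=-33/2

((0, 0, 0, 0, 0, 3); (0, 0, 0, 0, 1, 0); (0, 0, 1, 1, 0, 0); (2, 2, 0, 0, 0, 0))


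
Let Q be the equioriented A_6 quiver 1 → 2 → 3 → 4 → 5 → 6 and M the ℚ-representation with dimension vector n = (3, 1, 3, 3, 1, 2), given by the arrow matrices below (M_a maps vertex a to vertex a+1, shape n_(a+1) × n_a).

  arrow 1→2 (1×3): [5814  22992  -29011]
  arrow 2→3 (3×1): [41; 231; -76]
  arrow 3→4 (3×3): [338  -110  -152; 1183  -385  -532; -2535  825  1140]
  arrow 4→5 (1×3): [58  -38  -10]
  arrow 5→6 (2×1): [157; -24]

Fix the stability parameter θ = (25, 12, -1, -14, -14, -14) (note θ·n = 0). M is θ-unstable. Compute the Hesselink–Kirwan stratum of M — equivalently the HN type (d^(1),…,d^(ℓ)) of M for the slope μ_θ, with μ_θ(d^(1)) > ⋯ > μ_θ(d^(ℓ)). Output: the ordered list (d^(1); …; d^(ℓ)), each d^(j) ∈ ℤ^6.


Barcode: M ≅ I[1,1]^2, I[1,3], I[3,3], I[3,4], I[4,4], I[4,6], I[6,6]. HN layers by μ_θ (5 steps, strictly decreasing):
  μ^(1)=25; μ^(2)=12; μ^(3)=-1; μ^(4)=-15/2; μ^(5)=-14

((2, 0, 0, 0, 0, 0); (1, 1, 1, 0, 0, 0); (0, 0, 1, 0, 0, 0); (0, 0, 1, 1, 0, 0); (0, 0, 0, 2, 1, 2))


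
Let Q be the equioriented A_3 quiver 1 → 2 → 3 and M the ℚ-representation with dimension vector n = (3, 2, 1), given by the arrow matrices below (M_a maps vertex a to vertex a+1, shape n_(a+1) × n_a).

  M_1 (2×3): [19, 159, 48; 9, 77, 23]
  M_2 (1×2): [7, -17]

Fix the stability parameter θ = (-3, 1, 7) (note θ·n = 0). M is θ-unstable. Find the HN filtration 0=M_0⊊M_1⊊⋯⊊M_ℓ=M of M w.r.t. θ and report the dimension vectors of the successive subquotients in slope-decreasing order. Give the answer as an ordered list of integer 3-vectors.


Via rank(M_{q-1}∘⋯∘M_p): M ≅ I[1,1], I[1,2], I[1,3].
μ_θ-semistable layers: μ^(1)=7; μ^(2)=1; μ^(3)=-3

((0, 0, 1); (0, 2, 0); (3, 0, 0))


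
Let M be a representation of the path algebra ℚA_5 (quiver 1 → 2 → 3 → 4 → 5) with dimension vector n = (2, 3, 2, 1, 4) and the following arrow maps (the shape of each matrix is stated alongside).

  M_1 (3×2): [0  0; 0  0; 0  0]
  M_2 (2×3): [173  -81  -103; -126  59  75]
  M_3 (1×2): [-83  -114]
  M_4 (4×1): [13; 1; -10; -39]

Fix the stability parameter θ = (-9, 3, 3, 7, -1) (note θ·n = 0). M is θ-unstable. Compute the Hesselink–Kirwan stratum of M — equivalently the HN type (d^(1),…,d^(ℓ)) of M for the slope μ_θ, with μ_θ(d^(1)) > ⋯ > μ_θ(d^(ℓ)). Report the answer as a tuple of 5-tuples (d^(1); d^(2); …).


Barcode: M ≅ I[1,1]^2, I[2,2], I[2,3], I[2,5], I[5,5]^3. HN layers by μ_θ (3 steps, strictly decreasing):
  μ^(1)=3; μ^(2)=-1; μ^(3)=-9

((0, 3, 2, 1, 1); (0, 0, 0, 0, 3); (2, 0, 0, 0, 0))


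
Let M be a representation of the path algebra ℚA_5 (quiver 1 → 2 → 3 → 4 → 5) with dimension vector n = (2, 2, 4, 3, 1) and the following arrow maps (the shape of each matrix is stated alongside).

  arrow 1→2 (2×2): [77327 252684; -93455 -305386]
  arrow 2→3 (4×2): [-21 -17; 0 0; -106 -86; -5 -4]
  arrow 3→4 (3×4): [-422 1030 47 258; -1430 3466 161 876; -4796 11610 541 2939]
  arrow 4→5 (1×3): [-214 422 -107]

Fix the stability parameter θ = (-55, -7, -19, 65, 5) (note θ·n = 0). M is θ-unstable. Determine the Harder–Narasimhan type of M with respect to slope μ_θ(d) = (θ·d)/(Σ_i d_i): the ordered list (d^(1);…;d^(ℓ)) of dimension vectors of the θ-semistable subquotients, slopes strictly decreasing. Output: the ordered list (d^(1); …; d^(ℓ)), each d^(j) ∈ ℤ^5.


Via rank(M_{q-1}∘⋯∘M_p): M ≅ I[1,3], I[1,5], I[3,3], I[3,4], I[4,4].
μ_θ-semistable layers: μ^(1)=65; μ^(2)=35; μ^(3)=-13; μ^(4)=-19; μ^(5)=-55

((0, 0, 0, 2, 0); (0, 0, 0, 1, 1); (0, 2, 2, 0, 0); (0, 0, 2, 0, 0); (2, 0, 0, 0, 0))


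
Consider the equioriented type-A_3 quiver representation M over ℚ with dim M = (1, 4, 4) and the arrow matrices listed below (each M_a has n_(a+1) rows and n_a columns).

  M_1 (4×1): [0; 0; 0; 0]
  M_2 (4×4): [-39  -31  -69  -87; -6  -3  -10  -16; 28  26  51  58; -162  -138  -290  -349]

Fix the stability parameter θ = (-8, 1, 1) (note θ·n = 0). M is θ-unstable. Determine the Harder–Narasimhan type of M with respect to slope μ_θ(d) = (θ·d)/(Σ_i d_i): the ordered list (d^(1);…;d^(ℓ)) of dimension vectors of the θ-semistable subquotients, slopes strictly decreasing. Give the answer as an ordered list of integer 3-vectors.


Interval decomposition of M: I[1,1], I[2,3]^4.
HN type (ℓ=2): μ^(1)=1; μ^(2)=-8

((0, 4, 4); (1, 0, 0))


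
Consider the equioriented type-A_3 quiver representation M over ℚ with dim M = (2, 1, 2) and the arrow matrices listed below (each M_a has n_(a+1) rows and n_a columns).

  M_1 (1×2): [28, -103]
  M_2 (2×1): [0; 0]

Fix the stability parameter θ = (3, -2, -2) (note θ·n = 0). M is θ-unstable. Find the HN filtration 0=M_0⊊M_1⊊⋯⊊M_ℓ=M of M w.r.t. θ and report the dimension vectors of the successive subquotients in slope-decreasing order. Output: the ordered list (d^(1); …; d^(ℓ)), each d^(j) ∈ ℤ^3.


Via rank(M_{q-1}∘⋯∘M_p): M ≅ I[1,1], I[1,2], I[3,3]^2.
μ_θ-semistable layers: μ^(1)=3; μ^(2)=1/2; μ^(3)=-2

((1, 0, 0); (1, 1, 0); (0, 0, 2))


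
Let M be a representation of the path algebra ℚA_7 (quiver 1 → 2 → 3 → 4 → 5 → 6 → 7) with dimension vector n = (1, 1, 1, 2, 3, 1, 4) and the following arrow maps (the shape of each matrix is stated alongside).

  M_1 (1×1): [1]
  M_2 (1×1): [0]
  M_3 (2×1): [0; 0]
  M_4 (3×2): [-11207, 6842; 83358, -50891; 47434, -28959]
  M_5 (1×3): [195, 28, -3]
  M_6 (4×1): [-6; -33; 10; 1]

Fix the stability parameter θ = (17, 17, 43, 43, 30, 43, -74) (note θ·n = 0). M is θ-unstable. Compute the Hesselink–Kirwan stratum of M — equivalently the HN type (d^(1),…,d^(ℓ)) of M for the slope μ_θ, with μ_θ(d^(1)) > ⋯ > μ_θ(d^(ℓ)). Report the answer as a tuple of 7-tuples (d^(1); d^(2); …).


Barcode: M ≅ I[1,2], I[3,3], I[4,5], I[4,7], I[5,5], I[7,7]^3. HN layers by μ_θ (6 steps, strictly decreasing):
  μ^(1)=43; μ^(2)=73/2; μ^(3)=30; μ^(4)=17; μ^(5)=21/2; μ^(6)=-74

((0, 0, 1, 0, 0, 0, 0); (0, 0, 0, 1, 1, 0, 0); (0, 0, 0, 0, 1, 0, 0); (1, 1, 0, 0, 0, 0, 0); (0, 0, 0, 1, 1, 1, 1); (0, 0, 0, 0, 0, 0, 3))


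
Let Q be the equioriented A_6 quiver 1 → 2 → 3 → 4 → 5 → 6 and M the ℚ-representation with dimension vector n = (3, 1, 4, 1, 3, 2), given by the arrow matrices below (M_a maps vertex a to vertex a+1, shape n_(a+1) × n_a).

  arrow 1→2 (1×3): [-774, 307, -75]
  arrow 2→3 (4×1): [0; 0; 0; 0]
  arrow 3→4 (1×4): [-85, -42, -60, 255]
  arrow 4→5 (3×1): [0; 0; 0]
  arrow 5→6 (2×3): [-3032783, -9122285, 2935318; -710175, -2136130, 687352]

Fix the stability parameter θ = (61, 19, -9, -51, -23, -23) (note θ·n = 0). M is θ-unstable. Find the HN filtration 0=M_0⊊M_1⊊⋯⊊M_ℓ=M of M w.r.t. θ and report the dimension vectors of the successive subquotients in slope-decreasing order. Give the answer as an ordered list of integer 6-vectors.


Via rank(M_{q-1}∘⋯∘M_p): M ≅ I[1,1]^2, I[1,2], I[3,3]^3, I[3,4], I[5,5], I[5,6]^2.
μ_θ-semistable layers: μ^(1)=61; μ^(2)=40; μ^(3)=-9; μ^(4)=-23; μ^(5)=-30

((2, 0, 0, 0, 0, 0); (1, 1, 0, 0, 0, 0); (0, 0, 3, 0, 0, 0); (0, 0, 0, 0, 3, 2); (0, 0, 1, 1, 0, 0))


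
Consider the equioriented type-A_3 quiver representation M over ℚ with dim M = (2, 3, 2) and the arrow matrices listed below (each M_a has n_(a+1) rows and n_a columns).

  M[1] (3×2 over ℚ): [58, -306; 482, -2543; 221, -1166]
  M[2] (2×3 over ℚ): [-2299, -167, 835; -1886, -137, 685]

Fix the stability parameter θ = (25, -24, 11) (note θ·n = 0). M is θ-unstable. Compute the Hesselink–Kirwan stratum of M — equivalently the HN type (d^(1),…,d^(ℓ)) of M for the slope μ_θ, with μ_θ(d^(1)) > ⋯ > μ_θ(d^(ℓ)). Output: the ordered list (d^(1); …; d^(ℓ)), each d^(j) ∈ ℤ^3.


Interval decomposition of M: I[1,3]^2, I[2,2].
HN type (ℓ=3): μ^(1)=11; μ^(2)=1/2; μ^(3)=-24

((0, 0, 2); (2, 2, 0); (0, 1, 0))


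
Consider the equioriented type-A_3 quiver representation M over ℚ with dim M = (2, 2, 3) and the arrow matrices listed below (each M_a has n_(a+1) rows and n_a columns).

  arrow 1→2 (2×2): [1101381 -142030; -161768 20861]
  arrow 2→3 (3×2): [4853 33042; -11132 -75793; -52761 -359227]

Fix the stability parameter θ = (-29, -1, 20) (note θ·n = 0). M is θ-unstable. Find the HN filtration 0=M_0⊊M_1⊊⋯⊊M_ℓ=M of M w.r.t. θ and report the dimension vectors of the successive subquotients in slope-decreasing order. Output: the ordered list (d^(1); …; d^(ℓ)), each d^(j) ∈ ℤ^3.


Interval decomposition of M: I[1,3]^2, I[3,3].
HN type (ℓ=3): μ^(1)=20; μ^(2)=-1; μ^(3)=-29

((0, 0, 3); (0, 2, 0); (2, 0, 0))


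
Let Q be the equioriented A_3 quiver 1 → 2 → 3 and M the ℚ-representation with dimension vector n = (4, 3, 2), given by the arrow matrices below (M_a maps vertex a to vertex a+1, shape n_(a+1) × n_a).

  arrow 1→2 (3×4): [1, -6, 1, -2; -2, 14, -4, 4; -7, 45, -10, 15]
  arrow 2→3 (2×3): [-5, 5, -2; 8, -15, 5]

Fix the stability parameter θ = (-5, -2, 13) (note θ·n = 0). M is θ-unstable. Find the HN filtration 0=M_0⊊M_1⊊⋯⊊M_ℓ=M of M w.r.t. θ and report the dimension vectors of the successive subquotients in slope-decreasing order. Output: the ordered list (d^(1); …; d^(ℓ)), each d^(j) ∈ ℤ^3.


Barcode: M ≅ I[1,1], I[1,2], I[1,3]^2. HN layers by μ_θ (3 steps, strictly decreasing):
  μ^(1)=13; μ^(2)=-2; μ^(3)=-5

((0, 0, 2); (0, 3, 0); (4, 0, 0))


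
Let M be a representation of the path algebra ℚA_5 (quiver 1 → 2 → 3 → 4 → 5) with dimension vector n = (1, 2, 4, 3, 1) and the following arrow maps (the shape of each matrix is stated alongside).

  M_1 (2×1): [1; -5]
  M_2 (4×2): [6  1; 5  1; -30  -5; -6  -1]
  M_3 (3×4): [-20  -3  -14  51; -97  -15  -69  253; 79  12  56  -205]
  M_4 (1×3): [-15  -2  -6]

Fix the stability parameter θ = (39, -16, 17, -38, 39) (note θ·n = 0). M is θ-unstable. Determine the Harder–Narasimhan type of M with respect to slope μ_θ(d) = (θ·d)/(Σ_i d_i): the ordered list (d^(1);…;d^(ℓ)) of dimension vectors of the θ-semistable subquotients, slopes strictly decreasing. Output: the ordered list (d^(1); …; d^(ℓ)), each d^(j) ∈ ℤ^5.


Barcode: M ≅ I[1,5], I[2,3], I[3,4]^2. HN layers by μ_θ (5 steps, strictly decreasing):
  μ^(1)=39; μ^(2)=17; μ^(3)=1/2; μ^(4)=-21/2; μ^(5)=-16

((0, 0, 0, 0, 1); (0, 0, 1, 0, 0); (1, 1, 1, 1, 0); (0, 0, 2, 2, 0); (0, 1, 0, 0, 0))


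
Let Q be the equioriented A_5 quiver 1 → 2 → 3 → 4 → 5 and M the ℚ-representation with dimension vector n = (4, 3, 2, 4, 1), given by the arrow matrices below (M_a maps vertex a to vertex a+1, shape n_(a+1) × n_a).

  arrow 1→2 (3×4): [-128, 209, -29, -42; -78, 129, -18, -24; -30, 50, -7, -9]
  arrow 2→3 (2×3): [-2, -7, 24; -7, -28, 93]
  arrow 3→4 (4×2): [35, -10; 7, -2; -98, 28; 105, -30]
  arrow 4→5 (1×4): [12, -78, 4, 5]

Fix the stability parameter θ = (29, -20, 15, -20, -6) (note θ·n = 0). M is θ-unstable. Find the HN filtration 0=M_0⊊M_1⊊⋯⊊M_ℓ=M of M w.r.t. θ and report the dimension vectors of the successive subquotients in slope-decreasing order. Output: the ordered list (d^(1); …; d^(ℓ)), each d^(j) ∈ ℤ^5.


Interval decomposition of M: I[1,1], I[1,2], I[1,3], I[1,5], I[4,4]^3.
HN type (ℓ=5): μ^(1)=29; μ^(2)=15; μ^(3)=9/2; μ^(4)=-2/5; μ^(5)=-20

((1, 0, 0, 0, 0); (0, 0, 1, 0, 0); (2, 2, 0, 0, 0); (1, 1, 1, 1, 1); (0, 0, 0, 3, 0))


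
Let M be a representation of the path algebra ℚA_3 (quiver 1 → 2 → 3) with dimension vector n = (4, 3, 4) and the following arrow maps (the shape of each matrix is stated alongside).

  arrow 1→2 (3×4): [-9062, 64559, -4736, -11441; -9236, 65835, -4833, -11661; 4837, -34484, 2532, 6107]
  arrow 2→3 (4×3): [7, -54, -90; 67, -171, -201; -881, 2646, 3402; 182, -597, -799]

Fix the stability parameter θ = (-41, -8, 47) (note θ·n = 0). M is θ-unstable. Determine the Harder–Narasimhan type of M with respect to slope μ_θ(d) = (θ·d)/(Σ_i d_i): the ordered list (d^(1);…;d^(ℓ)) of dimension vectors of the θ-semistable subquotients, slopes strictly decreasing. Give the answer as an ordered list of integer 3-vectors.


Barcode: M ≅ I[1,1], I[1,2], I[1,3]^2, I[3,3]^2. HN layers by μ_θ (3 steps, strictly decreasing):
  μ^(1)=47; μ^(2)=-8; μ^(3)=-41

((0, 0, 4); (0, 3, 0); (4, 0, 0))


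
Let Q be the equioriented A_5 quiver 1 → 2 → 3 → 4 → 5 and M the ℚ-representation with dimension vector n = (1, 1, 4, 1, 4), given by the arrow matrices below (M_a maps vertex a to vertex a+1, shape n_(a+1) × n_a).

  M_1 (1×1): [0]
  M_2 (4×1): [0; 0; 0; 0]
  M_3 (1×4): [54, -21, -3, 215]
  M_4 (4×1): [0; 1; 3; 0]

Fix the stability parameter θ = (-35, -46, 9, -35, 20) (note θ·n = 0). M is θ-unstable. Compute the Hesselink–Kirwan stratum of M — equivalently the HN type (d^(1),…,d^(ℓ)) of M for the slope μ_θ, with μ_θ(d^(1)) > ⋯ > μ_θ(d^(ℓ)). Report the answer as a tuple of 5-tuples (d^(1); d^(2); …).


Interval decomposition of M: I[1,1], I[2,2], I[3,3]^3, I[3,5], I[5,5]^3.
HN type (ℓ=5): μ^(1)=20; μ^(2)=9; μ^(3)=-13; μ^(4)=-35; μ^(5)=-46

((0, 0, 0, 0, 4); (0, 0, 3, 0, 0); (0, 0, 1, 1, 0); (1, 0, 0, 0, 0); (0, 1, 0, 0, 0))


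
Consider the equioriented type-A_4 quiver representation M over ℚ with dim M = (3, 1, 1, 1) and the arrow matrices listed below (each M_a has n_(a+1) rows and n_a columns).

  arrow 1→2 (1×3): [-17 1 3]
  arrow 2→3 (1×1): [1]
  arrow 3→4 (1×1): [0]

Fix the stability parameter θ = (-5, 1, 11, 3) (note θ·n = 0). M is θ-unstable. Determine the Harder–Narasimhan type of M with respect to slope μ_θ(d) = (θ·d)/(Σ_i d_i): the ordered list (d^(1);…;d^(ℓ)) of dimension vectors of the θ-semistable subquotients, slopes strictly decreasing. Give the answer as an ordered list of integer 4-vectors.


Barcode: M ≅ I[1,1]^2, I[1,3], I[4,4]. HN layers by μ_θ (4 steps, strictly decreasing):
  μ^(1)=11; μ^(2)=3; μ^(3)=1; μ^(4)=-5

((0, 0, 1, 0); (0, 0, 0, 1); (0, 1, 0, 0); (3, 0, 0, 0))


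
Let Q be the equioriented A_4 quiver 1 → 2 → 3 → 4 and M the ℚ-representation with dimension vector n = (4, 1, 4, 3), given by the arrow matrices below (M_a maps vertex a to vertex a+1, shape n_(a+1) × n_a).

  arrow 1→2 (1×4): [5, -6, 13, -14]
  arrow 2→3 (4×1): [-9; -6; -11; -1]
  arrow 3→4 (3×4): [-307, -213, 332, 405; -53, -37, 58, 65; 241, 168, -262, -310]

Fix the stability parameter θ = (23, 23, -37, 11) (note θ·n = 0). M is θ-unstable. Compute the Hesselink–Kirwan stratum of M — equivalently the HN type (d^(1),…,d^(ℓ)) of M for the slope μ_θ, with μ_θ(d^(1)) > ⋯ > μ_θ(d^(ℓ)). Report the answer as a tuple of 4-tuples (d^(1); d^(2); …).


Interval decomposition of M: I[1,1]^3, I[1,4], I[3,3], I[3,4]^2.
HN type (ℓ=4): μ^(1)=23; μ^(2)=11; μ^(3)=3; μ^(4)=-37

((3, 0, 0, 0); (0, 0, 0, 3); (1, 1, 1, 0); (0, 0, 3, 0))
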